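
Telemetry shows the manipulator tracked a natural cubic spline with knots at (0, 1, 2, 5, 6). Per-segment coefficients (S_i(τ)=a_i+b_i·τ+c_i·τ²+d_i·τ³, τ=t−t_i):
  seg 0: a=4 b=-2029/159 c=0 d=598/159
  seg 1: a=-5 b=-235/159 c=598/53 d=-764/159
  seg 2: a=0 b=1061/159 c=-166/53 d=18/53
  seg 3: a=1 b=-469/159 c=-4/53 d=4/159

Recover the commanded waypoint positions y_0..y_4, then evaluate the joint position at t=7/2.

y_0=4 y_1=-5 y_2=0 y_3=1 y_4=-2
S(7/2) = 871/212

y_0 = S_0(0) = a_0 = 4
y_1 = S_1(0) = a_1 = -5
y_2 = S_2(0) = a_2 = 0
y_3 = S_3(0) = a_3 = 1
y_4 = S_3(1) = -2
t_q=7/2 is in segment 2 (τ=3/2); S_2(τ)=871/212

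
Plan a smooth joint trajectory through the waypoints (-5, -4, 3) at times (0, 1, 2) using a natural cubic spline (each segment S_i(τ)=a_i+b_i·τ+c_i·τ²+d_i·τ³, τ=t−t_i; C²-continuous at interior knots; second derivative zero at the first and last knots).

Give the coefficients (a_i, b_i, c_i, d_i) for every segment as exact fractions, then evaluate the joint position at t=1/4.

Δ: Δ0=1, Δ1=7
row 1: diag=4, rhs=36; c'=1/4, d'=9
back: M1=9
M: M0=0, M1=9, M2=0
seg 0: a=-5, c=M0/2=0, d=(M1−M0)/(6·1)=3/2, b=Δ0−h0·(2M0+M1)/6=-1/2
seg 1: a=-4, c=M1/2=9/2, d=(M2−M1)/(6·1)=-3/2, b=Δ1−h1·(2M1+M2)/6=4
t_q=1/4 → seg 0, τ=1/4; S=-5+-1/2·τ+0·τ²+3/2·τ³=-653/128

  seg 0: a=-5 b=-1/2 c=0 d=3/2
  seg 1: a=-4 b=4 c=9/2 d=-3/2
S(1/4) = -653/128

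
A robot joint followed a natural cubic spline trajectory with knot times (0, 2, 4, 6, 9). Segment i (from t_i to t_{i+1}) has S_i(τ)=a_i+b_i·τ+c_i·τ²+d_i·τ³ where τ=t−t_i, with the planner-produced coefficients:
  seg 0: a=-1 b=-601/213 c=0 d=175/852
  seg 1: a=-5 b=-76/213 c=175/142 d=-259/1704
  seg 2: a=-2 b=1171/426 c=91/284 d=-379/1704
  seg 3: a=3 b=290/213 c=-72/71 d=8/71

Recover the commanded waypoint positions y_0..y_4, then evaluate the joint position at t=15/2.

y_0 = S_0(0) = a_0 = -1
y_1 = S_1(0) = a_1 = -5
y_2 = S_2(0) = a_2 = -2
y_3 = S_3(0) = a_3 = 3
y_4 = S_3(3) = 1
t_q=15/2 is in segment 3 (τ=3/2); S_3(τ)=223/71

y_0=-1 y_1=-5 y_2=-2 y_3=3 y_4=1
S(15/2) = 223/71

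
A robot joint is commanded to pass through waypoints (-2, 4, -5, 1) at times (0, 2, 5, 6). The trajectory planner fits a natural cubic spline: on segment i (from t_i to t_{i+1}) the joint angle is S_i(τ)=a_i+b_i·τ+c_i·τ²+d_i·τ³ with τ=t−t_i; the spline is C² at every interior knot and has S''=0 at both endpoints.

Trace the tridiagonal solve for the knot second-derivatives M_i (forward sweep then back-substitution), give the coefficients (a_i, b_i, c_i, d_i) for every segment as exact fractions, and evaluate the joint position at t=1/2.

Δ: Δ0=3, Δ1=-3, Δ2=6
row 1: diag=10, rhs=-36; c'=3/10, d'=-18/5
row 2: denom=8−3·3/10=71/10; d'=(54−3·-18/5)/(71/10)=648/71
back: M2=648/71
back: M1=-18/5−3/10·648/71=-450/71
M: M0=0, M1=-450/71, M2=648/71, M3=0
seg 0: a=-2, c=M0/2=0, d=(M1−M0)/(6·2)=-75/142, b=Δ0−h0·(2M0+M1)/6=363/71
seg 1: a=4, c=M1/2=-225/71, d=(M2−M1)/(6·3)=61/71, b=Δ1−h1·(2M1+M2)/6=-87/71
seg 2: a=-5, c=M2/2=324/71, d=(M3−M2)/(6·1)=-108/71, b=Δ2−h2·(2M2+M3)/6=210/71
t_q=1/2 → seg 0, τ=1/2; S=-2+363/71·τ+0·τ²+-75/142·τ³=557/1136

  seg 0: a=-2 b=363/71 c=0 d=-75/142
  seg 1: a=4 b=-87/71 c=-225/71 d=61/71
  seg 2: a=-5 b=210/71 c=324/71 d=-108/71
S(1/2) = 557/1136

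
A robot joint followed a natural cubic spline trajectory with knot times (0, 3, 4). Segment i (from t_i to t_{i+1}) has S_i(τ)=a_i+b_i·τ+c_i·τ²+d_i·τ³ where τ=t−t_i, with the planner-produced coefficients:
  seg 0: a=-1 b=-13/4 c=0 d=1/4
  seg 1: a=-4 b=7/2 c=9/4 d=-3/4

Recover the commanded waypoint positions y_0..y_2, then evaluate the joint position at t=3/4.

y_0=-1 y_1=-4 y_2=1
S(3/4) = -853/256

y_0 = S_0(0) = a_0 = -1
y_1 = S_1(0) = a_1 = -4
y_2 = S_1(1) = 1
t_q=3/4 is in segment 0 (τ=3/4); S_0(τ)=-853/256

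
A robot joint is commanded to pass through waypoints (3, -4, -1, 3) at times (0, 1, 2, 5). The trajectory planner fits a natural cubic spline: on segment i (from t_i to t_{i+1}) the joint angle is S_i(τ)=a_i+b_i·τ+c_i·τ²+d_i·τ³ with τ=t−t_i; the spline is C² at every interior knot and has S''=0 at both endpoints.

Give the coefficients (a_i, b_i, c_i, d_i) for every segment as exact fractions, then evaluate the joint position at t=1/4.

  seg 0: a=3 b=-896/93 c=0 d=245/93
  seg 1: a=-4 b=-161/93 c=245/31 d=-295/93
  seg 2: a=-1 b=424/93 c=-50/31 d=50/279
S(1/4) = 1255/1984

Δ: Δ0=-7, Δ1=3, Δ2=4/3
row 1: diag=4, rhs=60; c'=1/4, d'=15
row 2: denom=8−1·1/4=31/4; d'=(-10−1·15)/(31/4)=-100/31
back: M2=-100/31
back: M1=15−1/4·-100/31=490/31
M: M0=0, M1=490/31, M2=-100/31, M3=0
seg 0: a=3, c=M0/2=0, d=(M1−M0)/(6·1)=245/93, b=Δ0−h0·(2M0+M1)/6=-896/93
seg 1: a=-4, c=M1/2=245/31, d=(M2−M1)/(6·1)=-295/93, b=Δ1−h1·(2M1+M2)/6=-161/93
seg 2: a=-1, c=M2/2=-50/31, d=(M3−M2)/(6·3)=50/279, b=Δ2−h2·(2M2+M3)/6=424/93
t_q=1/4 → seg 0, τ=1/4; S=3+-896/93·τ+0·τ²+245/93·τ³=1255/1984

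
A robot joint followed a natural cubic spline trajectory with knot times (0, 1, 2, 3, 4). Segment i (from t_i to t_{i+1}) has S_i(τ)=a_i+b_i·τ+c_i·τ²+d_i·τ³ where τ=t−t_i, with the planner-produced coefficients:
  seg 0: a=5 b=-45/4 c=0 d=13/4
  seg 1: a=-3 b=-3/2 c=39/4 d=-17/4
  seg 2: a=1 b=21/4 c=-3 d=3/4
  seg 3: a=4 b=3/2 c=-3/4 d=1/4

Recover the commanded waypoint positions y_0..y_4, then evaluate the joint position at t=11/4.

y_0=5 y_1=-3 y_2=1 y_3=4 y_4=5
S(11/4) = 913/256

y_0 = S_0(0) = a_0 = 5
y_1 = S_1(0) = a_1 = -3
y_2 = S_2(0) = a_2 = 1
y_3 = S_3(0) = a_3 = 4
y_4 = S_3(1) = 5
t_q=11/4 is in segment 2 (τ=3/4); S_2(τ)=913/256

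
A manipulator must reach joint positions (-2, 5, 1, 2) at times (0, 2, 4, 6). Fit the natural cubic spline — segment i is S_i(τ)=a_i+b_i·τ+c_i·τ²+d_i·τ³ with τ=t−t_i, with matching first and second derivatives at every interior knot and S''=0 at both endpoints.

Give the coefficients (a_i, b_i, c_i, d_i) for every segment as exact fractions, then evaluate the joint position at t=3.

  seg 0: a=-2 b=77/15 c=0 d=-49/120
  seg 1: a=5 b=7/30 c=-49/20 d=2/3
  seg 2: a=1 b=-47/30 c=31/20 d=-31/120
S(3) = 69/20

Δ: Δ0=7/2, Δ1=-2, Δ2=1/2
row 1: diag=8, rhs=-33; c'=1/4, d'=-33/8
row 2: denom=8−2·1/4=15/2; d'=(15−2·-33/8)/(15/2)=31/10
back: M2=31/10
back: M1=-33/8−1/4·31/10=-49/10
M: M0=0, M1=-49/10, M2=31/10, M3=0
seg 0: a=-2, c=M0/2=0, d=(M1−M0)/(6·2)=-49/120, b=Δ0−h0·(2M0+M1)/6=77/15
seg 1: a=5, c=M1/2=-49/20, d=(M2−M1)/(6·2)=2/3, b=Δ1−h1·(2M1+M2)/6=7/30
seg 2: a=1, c=M2/2=31/20, d=(M3−M2)/(6·2)=-31/120, b=Δ2−h2·(2M2+M3)/6=-47/30
t_q=3 → seg 1, τ=1; S=5+7/30·τ+-49/20·τ²+2/3·τ³=69/20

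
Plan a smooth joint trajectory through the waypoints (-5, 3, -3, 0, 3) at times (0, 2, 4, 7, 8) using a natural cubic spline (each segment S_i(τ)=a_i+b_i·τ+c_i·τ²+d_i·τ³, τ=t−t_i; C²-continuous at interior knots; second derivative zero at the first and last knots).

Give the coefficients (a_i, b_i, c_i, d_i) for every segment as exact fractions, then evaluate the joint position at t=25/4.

Δ: Δ0=4, Δ1=-3, Δ2=1, Δ3=3
row 1: diag=8, rhs=-42; c'=1/4, d'=-21/4
row 2: denom=10−2·1/4=19/2; d'=(24−2·-21/4)/(19/2)=69/19
row 3: denom=8−3·6/19=134/19; d'=(12−3·69/19)/(134/19)=21/134
back: M3=21/134
back: M2=69/19−6/19·21/134=240/67
back: M1=-21/4−1/4·240/67=-1647/268
M: M0=0, M1=-1647/268, M2=240/67, M3=21/134, M4=0
seg 0: a=-5, c=M0/2=0, d=(M1−M0)/(6·2)=-549/1072, b=Δ0−h0·(2M0+M1)/6=1621/268
seg 1: a=3, c=M1/2=-1647/536, d=(M2−M1)/(6·2)=869/1072, b=Δ1−h1·(2M1+M2)/6=-13/134
seg 2: a=-3, c=M2/2=120/67, d=(M3−M2)/(6·3)=-51/268, b=Δ2−h2·(2M2+M3)/6=-713/268
seg 3: a=0, c=M3/2=21/268, d=(M4−M3)/(6·1)=-7/268, b=Δ3−h3·(2M3+M4)/6=395/134
t_q=25/4 → seg 2, τ=9/4; S=-3+-713/268·τ+120/67·τ²+-51/268·τ³=-35787/17152

  seg 0: a=-5 b=1621/268 c=0 d=-549/1072
  seg 1: a=3 b=-13/134 c=-1647/536 d=869/1072
  seg 2: a=-3 b=-713/268 c=120/67 d=-51/268
  seg 3: a=0 b=395/134 c=21/268 d=-7/268
S(25/4) = -35787/17152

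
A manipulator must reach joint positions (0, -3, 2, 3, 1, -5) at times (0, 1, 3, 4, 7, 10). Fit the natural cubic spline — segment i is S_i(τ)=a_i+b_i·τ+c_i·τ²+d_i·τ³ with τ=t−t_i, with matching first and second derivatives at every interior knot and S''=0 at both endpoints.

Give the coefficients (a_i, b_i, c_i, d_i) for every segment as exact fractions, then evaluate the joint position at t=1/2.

Δ: Δ0=-3, Δ1=5/2, Δ2=1, Δ3=-2/3, Δ4=-2
row 1: diag=6, rhs=33; c'=1/3, d'=11/2
row 2: denom=6−2·1/3=16/3; d'=(-9−2·11/2)/(16/3)=-15/4
row 3: denom=8−1·3/16=125/16; d'=(-10−1·-15/4)/(125/16)=-4/5
row 4: denom=12−3·48/125=1356/125; d'=(-8−3·-4/5)/(1356/125)=-175/339
back: M4=-175/339
back: M3=-4/5−48/125·-175/339=-68/113
back: M2=-15/4−3/16·-68/113=-411/113
back: M1=11/2−1/3·-411/113=1517/226
M: M0=0, M1=1517/226, M2=-411/113, M3=-68/113, M4=-175/339, M5=0
seg 0: a=0, c=M0/2=0, d=(M1−M0)/(6·1)=1517/1356, b=Δ0−h0·(2M0+M1)/6=-5585/1356
seg 1: a=-3, c=M1/2=1517/452, d=(M2−M1)/(6·2)=-2339/2712, b=Δ1−h1·(2M1+M2)/6=-517/678
seg 2: a=2, c=M2/2=-411/226, d=(M3−M2)/(6·1)=343/678, b=Δ2−h2·(2M2+M3)/6=784/339
seg 3: a=3, c=M3/2=-34/113, d=(M4−M3)/(6·3)=29/6102, b=Δ3−h3·(2M3+M4)/6=131/678
seg 4: a=1, c=M4/2=-175/678, d=(M5−M4)/(6·3)=175/6102, b=Δ4−h4·(2M4+M5)/6=-503/339
t_q=1/2 → seg 0, τ=1/2; S=0+-5585/1356·τ+0·τ²+1517/1356·τ³=-6941/3616

  seg 0: a=0 b=-5585/1356 c=0 d=1517/1356
  seg 1: a=-3 b=-517/678 c=1517/452 d=-2339/2712
  seg 2: a=2 b=784/339 c=-411/226 d=343/678
  seg 3: a=3 b=131/678 c=-34/113 d=29/6102
  seg 4: a=1 b=-503/339 c=-175/678 d=175/6102
S(1/2) = -6941/3616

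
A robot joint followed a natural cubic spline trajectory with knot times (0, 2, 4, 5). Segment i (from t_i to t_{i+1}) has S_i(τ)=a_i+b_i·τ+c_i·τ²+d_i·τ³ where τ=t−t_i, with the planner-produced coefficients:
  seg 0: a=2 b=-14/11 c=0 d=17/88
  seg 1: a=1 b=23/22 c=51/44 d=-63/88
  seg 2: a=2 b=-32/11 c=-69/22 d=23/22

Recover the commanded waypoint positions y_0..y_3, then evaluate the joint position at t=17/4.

y_0=2 y_1=1 y_2=2 y_3=-3
S(17/4) = 1539/1408

y_0 = S_0(0) = a_0 = 2
y_1 = S_1(0) = a_1 = 1
y_2 = S_2(0) = a_2 = 2
y_3 = S_2(1) = -3
t_q=17/4 is in segment 2 (τ=1/4); S_2(τ)=1539/1408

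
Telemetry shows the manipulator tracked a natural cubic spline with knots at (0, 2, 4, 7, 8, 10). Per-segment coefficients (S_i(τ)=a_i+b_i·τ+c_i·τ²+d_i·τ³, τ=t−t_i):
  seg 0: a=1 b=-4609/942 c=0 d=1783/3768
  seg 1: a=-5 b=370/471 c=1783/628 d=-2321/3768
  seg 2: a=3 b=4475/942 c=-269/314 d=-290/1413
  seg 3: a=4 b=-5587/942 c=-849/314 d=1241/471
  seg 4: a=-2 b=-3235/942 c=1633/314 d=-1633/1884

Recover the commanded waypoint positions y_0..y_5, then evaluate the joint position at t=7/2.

y_0 = S_0(0) = a_0 = 1
y_1 = S_1(0) = a_1 = -5
y_2 = S_2(0) = a_2 = 3
y_3 = S_3(0) = a_3 = 4
y_4 = S_4(0) = a_4 = -2
y_5 = S_4(2) = 5
t_q=7/2 is in segment 1 (τ=3/2); S_1(τ)=4899/10048

y_0=1 y_1=-5 y_2=3 y_3=4 y_4=-2 y_5=5
S(7/2) = 4899/10048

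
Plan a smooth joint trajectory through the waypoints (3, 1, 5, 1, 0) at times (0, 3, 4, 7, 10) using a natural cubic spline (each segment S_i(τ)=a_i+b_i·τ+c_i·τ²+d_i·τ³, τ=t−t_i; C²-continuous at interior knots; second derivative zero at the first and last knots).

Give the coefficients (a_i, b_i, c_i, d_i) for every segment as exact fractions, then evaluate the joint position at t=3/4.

Δ: Δ0=-2/3, Δ1=4, Δ2=-4/3, Δ3=-1/3
row 1: diag=8, rhs=28; c'=1/8, d'=7/2
row 2: denom=8−1·1/8=63/8; d'=(-32−1·7/2)/(63/8)=-284/63
row 3: denom=12−3·8/21=76/7; d'=(6−3·-284/63)/(76/7)=205/114
back: M3=205/114
back: M2=-284/63−8/21·205/114=-296/57
back: M1=7/2−1/8·-296/57=473/114
M: M0=0, M1=473/114, M2=-296/57, M3=205/114, M4=0
seg 0: a=3, c=M0/2=0, d=(M1−M0)/(6·3)=473/2052, b=Δ0−h0·(2M0+M1)/6=-625/228
seg 1: a=1, c=M1/2=473/228, d=(M2−M1)/(6·1)=-355/228, b=Δ1−h1·(2M1+M2)/6=397/114
seg 2: a=5, c=M2/2=-148/57, d=(M3−M2)/(6·3)=797/2052, b=Δ2−h2·(2M2+M3)/6=225/76
seg 3: a=1, c=M3/2=205/228, d=(M4−M3)/(6·3)=-205/2052, b=Δ3−h3·(2M3+M4)/6=-81/38
t_q=3/4 → seg 0, τ=3/4; S=3+-625/228·τ+0·τ²+473/2052·τ³=5065/4864

  seg 0: a=3 b=-625/228 c=0 d=473/2052
  seg 1: a=1 b=397/114 c=473/228 d=-355/228
  seg 2: a=5 b=225/76 c=-148/57 d=797/2052
  seg 3: a=1 b=-81/38 c=205/228 d=-205/2052
S(3/4) = 5065/4864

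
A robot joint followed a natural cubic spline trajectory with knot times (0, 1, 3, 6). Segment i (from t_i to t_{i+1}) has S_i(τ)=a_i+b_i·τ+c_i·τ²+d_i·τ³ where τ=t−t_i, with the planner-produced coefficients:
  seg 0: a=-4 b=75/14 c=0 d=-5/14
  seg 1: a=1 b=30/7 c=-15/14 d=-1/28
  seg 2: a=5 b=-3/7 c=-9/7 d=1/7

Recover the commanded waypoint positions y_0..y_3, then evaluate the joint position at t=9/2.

y_0 = S_0(0) = a_0 = -4
y_1 = S_1(0) = a_1 = 1
y_2 = S_2(0) = a_2 = 5
y_3 = S_2(3) = -4
t_q=9/2 is in segment 2 (τ=3/2); S_2(τ)=109/56

y_0=-4 y_1=1 y_2=5 y_3=-4
S(9/2) = 109/56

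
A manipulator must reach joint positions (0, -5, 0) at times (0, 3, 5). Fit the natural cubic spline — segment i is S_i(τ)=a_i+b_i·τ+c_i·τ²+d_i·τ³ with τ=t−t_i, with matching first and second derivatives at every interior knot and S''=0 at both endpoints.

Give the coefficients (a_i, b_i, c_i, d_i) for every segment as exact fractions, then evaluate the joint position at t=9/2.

  seg 0: a=0 b=-35/12 c=0 d=5/36
  seg 1: a=-5 b=5/6 c=5/4 d=-5/24
S(9/2) = -105/64

Δ: Δ0=-5/3, Δ1=5/2
row 1: diag=10, rhs=25; c'=1/5, d'=5/2
back: M1=5/2
M: M0=0, M1=5/2, M2=0
seg 0: a=0, c=M0/2=0, d=(M1−M0)/(6·3)=5/36, b=Δ0−h0·(2M0+M1)/6=-35/12
seg 1: a=-5, c=M1/2=5/4, d=(M2−M1)/(6·2)=-5/24, b=Δ1−h1·(2M1+M2)/6=5/6
t_q=9/2 → seg 1, τ=3/2; S=-5+5/6·τ+5/4·τ²+-5/24·τ³=-105/64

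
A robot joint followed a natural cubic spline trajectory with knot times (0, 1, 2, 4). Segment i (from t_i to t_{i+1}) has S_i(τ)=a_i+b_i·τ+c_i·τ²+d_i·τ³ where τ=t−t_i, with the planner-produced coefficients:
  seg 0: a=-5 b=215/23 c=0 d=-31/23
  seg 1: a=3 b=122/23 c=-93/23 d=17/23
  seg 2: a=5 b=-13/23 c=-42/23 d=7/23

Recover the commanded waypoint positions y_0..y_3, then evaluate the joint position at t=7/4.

y_0 = S_0(0) = a_0 = -5
y_1 = S_1(0) = a_1 = 3
y_2 = S_2(0) = a_2 = 5
y_3 = S_2(2) = -1
t_q=7/4 is in segment 1 (τ=3/4); S_1(τ)=321/64

y_0=-5 y_1=3 y_2=5 y_3=-1
S(7/4) = 321/64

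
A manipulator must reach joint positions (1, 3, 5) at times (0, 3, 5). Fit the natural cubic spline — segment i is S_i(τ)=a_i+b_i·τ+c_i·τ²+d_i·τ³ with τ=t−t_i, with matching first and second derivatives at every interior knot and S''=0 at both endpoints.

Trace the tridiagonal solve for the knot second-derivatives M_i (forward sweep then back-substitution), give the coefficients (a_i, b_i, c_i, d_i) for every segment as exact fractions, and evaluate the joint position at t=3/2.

  seg 0: a=1 b=17/30 c=0 d=1/90
  seg 1: a=3 b=13/15 c=1/10 d=-1/60
S(3/2) = 151/80

Δ: Δ0=2/3, Δ1=1
row 1: diag=10, rhs=2; c'=1/5, d'=1/5
back: M1=1/5
M: M0=0, M1=1/5, M2=0
seg 0: a=1, c=M0/2=0, d=(M1−M0)/(6·3)=1/90, b=Δ0−h0·(2M0+M1)/6=17/30
seg 1: a=3, c=M1/2=1/10, d=(M2−M1)/(6·2)=-1/60, b=Δ1−h1·(2M1+M2)/6=13/15
t_q=3/2 → seg 0, τ=3/2; S=1+17/30·τ+0·τ²+1/90·τ³=151/80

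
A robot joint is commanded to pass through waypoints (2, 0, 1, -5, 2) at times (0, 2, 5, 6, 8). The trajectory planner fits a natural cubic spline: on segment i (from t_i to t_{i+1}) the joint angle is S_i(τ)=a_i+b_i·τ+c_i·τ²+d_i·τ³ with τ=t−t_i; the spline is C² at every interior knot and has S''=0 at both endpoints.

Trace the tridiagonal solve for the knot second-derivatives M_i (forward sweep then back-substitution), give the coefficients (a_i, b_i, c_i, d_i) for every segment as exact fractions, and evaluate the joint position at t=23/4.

Δ: Δ0=-1, Δ1=1/3, Δ2=-6, Δ3=7/2
row 1: diag=10, rhs=8; c'=3/10, d'=4/5
row 2: denom=8−3·3/10=71/10; d'=(-38−3·4/5)/(71/10)=-404/71
row 3: denom=6−1·10/71=416/71; d'=(57−1·-404/71)/(416/71)=4451/416
back: M3=4451/416
back: M2=-404/71−10/71·4451/416=-1497/208
back: M1=4/5−3/10·-1497/208=1231/416
M: M0=0, M1=1231/416, M2=-1497/208, M3=4451/416, M4=0
seg 0: a=2, c=M0/2=0, d=(M1−M0)/(6·2)=1231/4992, b=Δ0−h0·(2M0+M1)/6=-2479/1248
seg 1: a=0, c=M1/2=1231/832, d=(M2−M1)/(6·3)=-325/576, b=Δ1−h1·(2M1+M2)/6=607/624
seg 2: a=1, c=M2/2=-1497/416, d=(M3−M2)/(6·1)=7445/2496, b=Δ2−h2·(2M2+M3)/6=-13439/2496
seg 3: a=-5, c=M3/2=4451/832, d=(M4−M3)/(6·2)=-4451/4992, b=Δ3−h3·(2M3+M4)/6=-2267/624
t_q=23/4 → seg 2, τ=3/4; S=1+-13439/2496·τ+-1497/416·τ²+7445/2496·τ³=-202555/53248

  seg 0: a=2 b=-2479/1248 c=0 d=1231/4992
  seg 1: a=0 b=607/624 c=1231/832 d=-325/576
  seg 2: a=1 b=-13439/2496 c=-1497/416 d=7445/2496
  seg 3: a=-5 b=-2267/624 c=4451/832 d=-4451/4992
S(23/4) = -202555/53248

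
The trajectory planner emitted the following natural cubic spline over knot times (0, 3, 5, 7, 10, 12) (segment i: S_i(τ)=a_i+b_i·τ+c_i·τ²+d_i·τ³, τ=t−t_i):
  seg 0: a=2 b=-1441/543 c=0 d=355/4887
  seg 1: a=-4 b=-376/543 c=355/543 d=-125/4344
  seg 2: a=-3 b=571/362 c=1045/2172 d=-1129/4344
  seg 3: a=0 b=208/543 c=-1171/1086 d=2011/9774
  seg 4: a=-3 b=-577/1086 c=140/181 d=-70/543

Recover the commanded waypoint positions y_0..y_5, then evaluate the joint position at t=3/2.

y_0=2 y_1=-4 y_2=-3 y_3=0 y_4=-3 y_5=-2
S(3/2) = -2513/1448

y_0 = S_0(0) = a_0 = 2
y_1 = S_1(0) = a_1 = -4
y_2 = S_2(0) = a_2 = -3
y_3 = S_3(0) = a_3 = 0
y_4 = S_4(0) = a_4 = -3
y_5 = S_4(2) = -2
t_q=3/2 is in segment 0 (τ=3/2); S_0(τ)=-2513/1448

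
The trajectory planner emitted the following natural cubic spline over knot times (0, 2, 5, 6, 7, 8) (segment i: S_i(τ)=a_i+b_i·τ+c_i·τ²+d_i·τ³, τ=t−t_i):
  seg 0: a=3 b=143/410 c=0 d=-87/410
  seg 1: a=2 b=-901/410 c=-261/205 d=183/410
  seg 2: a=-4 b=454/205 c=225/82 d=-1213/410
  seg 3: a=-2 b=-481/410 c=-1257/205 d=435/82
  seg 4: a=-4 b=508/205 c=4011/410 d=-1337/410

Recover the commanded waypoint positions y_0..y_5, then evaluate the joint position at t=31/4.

y_0 = S_0(0) = a_0 = 3
y_1 = S_1(0) = a_1 = 2
y_2 = S_2(0) = a_2 = -4
y_3 = S_3(0) = a_3 = -2
y_4 = S_4(0) = a_4 = -4
y_5 = S_4(1) = 5
t_q=31/4 is in segment 4 (τ=3/4); S_4(τ)=10421/5248

y_0=3 y_1=2 y_2=-4 y_3=-2 y_4=-4 y_5=5
S(31/4) = 10421/5248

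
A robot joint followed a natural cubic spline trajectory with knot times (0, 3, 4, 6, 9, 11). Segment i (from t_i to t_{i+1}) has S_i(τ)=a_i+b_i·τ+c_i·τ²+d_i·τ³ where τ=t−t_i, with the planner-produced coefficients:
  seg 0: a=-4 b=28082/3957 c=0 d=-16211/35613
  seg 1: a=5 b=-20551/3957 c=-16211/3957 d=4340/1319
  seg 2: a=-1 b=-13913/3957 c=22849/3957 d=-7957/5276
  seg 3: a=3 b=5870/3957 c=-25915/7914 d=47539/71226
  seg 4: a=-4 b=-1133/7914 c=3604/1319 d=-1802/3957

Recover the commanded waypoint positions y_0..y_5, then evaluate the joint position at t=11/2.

y_0 = S_0(0) = a_0 = -4
y_1 = S_1(0) = a_1 = 5
y_2 = S_2(0) = a_2 = -1
y_3 = S_3(0) = a_3 = 3
y_4 = S_4(0) = a_4 = -4
y_5 = S_4(2) = 3
t_q=11/2 is in segment 2 (τ=3/2); S_2(τ)=68721/42208

y_0=-4 y_1=5 y_2=-1 y_3=3 y_4=-4 y_5=3
S(11/2) = 68721/42208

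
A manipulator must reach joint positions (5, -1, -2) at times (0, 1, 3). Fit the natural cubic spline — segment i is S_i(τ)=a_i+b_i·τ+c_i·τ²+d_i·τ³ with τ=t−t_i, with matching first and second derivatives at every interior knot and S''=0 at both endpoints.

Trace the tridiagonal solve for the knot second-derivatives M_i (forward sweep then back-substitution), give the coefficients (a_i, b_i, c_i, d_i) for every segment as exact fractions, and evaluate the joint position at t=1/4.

  seg 0: a=5 b=-83/12 c=0 d=11/12
  seg 1: a=-1 b=-25/6 c=11/4 d=-11/24
S(1/4) = 841/256

Δ: Δ0=-6, Δ1=-1/2
row 1: diag=6, rhs=33; c'=1/3, d'=11/2
back: M1=11/2
M: M0=0, M1=11/2, M2=0
seg 0: a=5, c=M0/2=0, d=(M1−M0)/(6·1)=11/12, b=Δ0−h0·(2M0+M1)/6=-83/12
seg 1: a=-1, c=M1/2=11/4, d=(M2−M1)/(6·2)=-11/24, b=Δ1−h1·(2M1+M2)/6=-25/6
t_q=1/4 → seg 0, τ=1/4; S=5+-83/12·τ+0·τ²+11/12·τ³=841/256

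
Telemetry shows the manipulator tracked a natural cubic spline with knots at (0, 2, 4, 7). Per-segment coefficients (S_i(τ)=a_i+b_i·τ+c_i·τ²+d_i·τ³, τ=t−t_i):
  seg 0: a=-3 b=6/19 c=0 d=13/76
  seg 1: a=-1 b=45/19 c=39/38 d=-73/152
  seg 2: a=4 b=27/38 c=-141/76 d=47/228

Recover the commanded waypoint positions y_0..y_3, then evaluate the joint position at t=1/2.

y_0 = S_0(0) = a_0 = -3
y_1 = S_1(0) = a_1 = -1
y_2 = S_2(0) = a_2 = 4
y_3 = S_2(3) = -5
t_q=1/2 is in segment 0 (τ=1/2); S_0(τ)=-1715/608

y_0=-3 y_1=-1 y_2=4 y_3=-5
S(1/2) = -1715/608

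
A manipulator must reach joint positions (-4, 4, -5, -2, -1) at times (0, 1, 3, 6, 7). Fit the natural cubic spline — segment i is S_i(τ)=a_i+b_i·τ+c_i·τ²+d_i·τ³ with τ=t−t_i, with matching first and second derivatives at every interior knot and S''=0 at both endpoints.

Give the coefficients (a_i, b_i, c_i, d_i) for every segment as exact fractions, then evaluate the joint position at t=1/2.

Δ: Δ0=8, Δ1=-9/2, Δ2=1, Δ3=1
row 1: diag=6, rhs=-75; c'=1/3, d'=-25/2
row 2: denom=10−2·1/3=28/3; d'=(33−2·-25/2)/(28/3)=87/14
row 3: denom=8−3·9/28=197/28; d'=(0−3·87/14)/(197/28)=-522/197
back: M3=-522/197
back: M2=87/14−9/28·-522/197=1392/197
back: M1=-25/2−1/3·1392/197=-5853/394
M: M0=0, M1=-5853/394, M2=1392/197, M3=-522/197, M4=0
seg 0: a=-4, c=M0/2=0, d=(M1−M0)/(6·1)=-1951/788, b=Δ0−h0·(2M0+M1)/6=8255/788
seg 1: a=4, c=M1/2=-5853/788, d=(M2−M1)/(6·2)=2879/1576, b=Δ1−h1·(2M1+M2)/6=1201/394
seg 2: a=-5, c=M2/2=696/197, d=(M3−M2)/(6·3)=-319/591, b=Δ2−h2·(2M2+M3)/6=-934/197
seg 3: a=-2, c=M3/2=-261/197, d=(M4−M3)/(6·1)=87/197, b=Δ3−h3·(2M3+M4)/6=371/197
t_q=1/2 → seg 0, τ=1/2; S=-4+8255/788·τ+0·τ²+-1951/788·τ³=5853/6304

  seg 0: a=-4 b=8255/788 c=0 d=-1951/788
  seg 1: a=4 b=1201/394 c=-5853/788 d=2879/1576
  seg 2: a=-5 b=-934/197 c=696/197 d=-319/591
  seg 3: a=-2 b=371/197 c=-261/197 d=87/197
S(1/2) = 5853/6304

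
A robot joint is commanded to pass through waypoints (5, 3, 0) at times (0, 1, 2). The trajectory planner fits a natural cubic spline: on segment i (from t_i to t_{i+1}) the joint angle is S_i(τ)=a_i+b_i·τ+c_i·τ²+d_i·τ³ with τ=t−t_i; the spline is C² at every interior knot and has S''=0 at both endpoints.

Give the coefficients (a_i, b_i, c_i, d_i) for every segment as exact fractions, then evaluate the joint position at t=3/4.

  seg 0: a=5 b=-7/4 c=0 d=-1/4
  seg 1: a=3 b=-5/2 c=-3/4 d=1/4
S(3/4) = 917/256

Δ: Δ0=-2, Δ1=-3
row 1: diag=4, rhs=-6; c'=1/4, d'=-3/2
back: M1=-3/2
M: M0=0, M1=-3/2, M2=0
seg 0: a=5, c=M0/2=0, d=(M1−M0)/(6·1)=-1/4, b=Δ0−h0·(2M0+M1)/6=-7/4
seg 1: a=3, c=M1/2=-3/4, d=(M2−M1)/(6·1)=1/4, b=Δ1−h1·(2M1+M2)/6=-5/2
t_q=3/4 → seg 0, τ=3/4; S=5+-7/4·τ+0·τ²+-1/4·τ³=917/256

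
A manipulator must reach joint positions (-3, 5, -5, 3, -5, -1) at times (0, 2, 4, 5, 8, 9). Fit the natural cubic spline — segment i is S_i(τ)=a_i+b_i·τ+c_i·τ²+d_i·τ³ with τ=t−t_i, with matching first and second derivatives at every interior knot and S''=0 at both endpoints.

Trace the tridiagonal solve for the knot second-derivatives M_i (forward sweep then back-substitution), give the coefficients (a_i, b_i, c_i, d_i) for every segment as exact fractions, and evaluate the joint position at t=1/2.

Δ: Δ0=4, Δ1=-5, Δ2=8, Δ3=-8/3, Δ4=4
row 1: diag=8, rhs=-54; c'=1/4, d'=-27/4
row 2: denom=6−2·1/4=11/2; d'=(78−2·-27/4)/(11/2)=183/11
row 3: denom=8−1·2/11=86/11; d'=(-64−1·183/11)/(86/11)=-887/86
row 4: denom=8−3·33/86=589/86; d'=(40−3·-887/86)/(589/86)=6101/589
back: M4=6101/589
back: M3=-887/86−33/86·6101/589=-8416/589
back: M2=183/11−2/11·-8416/589=11329/589
back: M1=-27/4−1/4·11329/589=-6808/589
M: M0=0, M1=-6808/589, M2=11329/589, M3=-8416/589, M4=6101/589, M5=0
seg 0: a=-3, c=M0/2=0, d=(M1−M0)/(6·2)=-1702/1767, b=Δ0−h0·(2M0+M1)/6=13876/1767
seg 1: a=5, c=M1/2=-3404/589, d=(M2−M1)/(6·2)=18137/7068, b=Δ1−h1·(2M1+M2)/6=-6548/1767
seg 2: a=-5, c=M2/2=11329/1178, d=(M3−M2)/(6·1)=-19745/3534, b=Δ2−h2·(2M2+M3)/6=7015/1767
seg 3: a=3, c=M3/2=-4208/589, d=(M4−M3)/(6·3)=1613/1178, b=Δ3−h3·(2M3+M4)/6=22769/3534
seg 4: a=-5, c=M4/2=6101/1178, d=(M5−M4)/(6·1)=-6101/3534, b=Δ4−h4·(2M4+M5)/6=967/1767
t_q=1/2 → seg 0, τ=1/2; S=-3+13876/1767·τ+0·τ²+-1702/1767·τ³=1899/2356

  seg 0: a=-3 b=13876/1767 c=0 d=-1702/1767
  seg 1: a=5 b=-6548/1767 c=-3404/589 d=18137/7068
  seg 2: a=-5 b=7015/1767 c=11329/1178 d=-19745/3534
  seg 3: a=3 b=22769/3534 c=-4208/589 d=1613/1178
  seg 4: a=-5 b=967/1767 c=6101/1178 d=-6101/3534
S(1/2) = 1899/2356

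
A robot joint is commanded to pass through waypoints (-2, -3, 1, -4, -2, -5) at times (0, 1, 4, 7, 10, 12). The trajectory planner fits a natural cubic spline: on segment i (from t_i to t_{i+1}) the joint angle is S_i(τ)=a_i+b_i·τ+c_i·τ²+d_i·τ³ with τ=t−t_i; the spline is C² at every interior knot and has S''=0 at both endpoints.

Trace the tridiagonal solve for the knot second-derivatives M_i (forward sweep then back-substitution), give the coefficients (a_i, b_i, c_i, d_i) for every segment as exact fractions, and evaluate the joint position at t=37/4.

Δ: Δ0=-1, Δ1=4/3, Δ2=-5/3, Δ3=2/3, Δ4=-3/2
row 1: diag=8, rhs=14; c'=3/8, d'=7/4
row 2: denom=12−3·3/8=87/8; d'=(-18−3·7/4)/(87/8)=-62/29
row 3: denom=12−3·8/29=324/29; d'=(14−3·-62/29)/(324/29)=148/81
row 4: denom=10−3·29/108=331/36; d'=(-13−3·148/81)/(331/36)=-1996/993
back: M4=-1996/993
back: M3=148/81−29/108·-1996/993=7051/2979
back: M2=-62/29−8/29·7051/2979=-8314/2979
back: M1=7/4−3/8·-8314/2979=2777/993
M: M0=0, M1=2777/993, M2=-8314/2979, M3=7051/2979, M4=-1996/993, M5=0
seg 0: a=-2, c=M0/2=0, d=(M1−M0)/(6·1)=2777/5958, b=Δ0−h0·(2M0+M1)/6=-8735/5958
seg 1: a=-3, c=M1/2=2777/1986, d=(M2−M1)/(6·3)=-16645/53622, b=Δ1−h1·(2M1+M2)/6=-202/2979
seg 2: a=1, c=M2/2=-4157/2979, d=(M3−M2)/(6·3)=15365/53622, b=Δ2−h2·(2M2+M3)/6=-353/5958
seg 3: a=-4, c=M3/2=7051/5958, d=(M4−M3)/(6·3)=-13039/53622, b=Δ3−h3·(2M3+M4)/6=-2071/2979
seg 4: a=-2, c=M4/2=-998/993, d=(M5−M4)/(6·2)=499/2979, b=Δ4−h4·(2M4+M5)/6=-953/5958
t_q=37/4 → seg 3, τ=9/4; S=-4+-2071/2979·τ+7051/5958·τ²+-13039/53622·τ³=-99259/42368

  seg 0: a=-2 b=-8735/5958 c=0 d=2777/5958
  seg 1: a=-3 b=-202/2979 c=2777/1986 d=-16645/53622
  seg 2: a=1 b=-353/5958 c=-4157/2979 d=15365/53622
  seg 3: a=-4 b=-2071/2979 c=7051/5958 d=-13039/53622
  seg 4: a=-2 b=-953/5958 c=-998/993 d=499/2979
S(37/4) = -99259/42368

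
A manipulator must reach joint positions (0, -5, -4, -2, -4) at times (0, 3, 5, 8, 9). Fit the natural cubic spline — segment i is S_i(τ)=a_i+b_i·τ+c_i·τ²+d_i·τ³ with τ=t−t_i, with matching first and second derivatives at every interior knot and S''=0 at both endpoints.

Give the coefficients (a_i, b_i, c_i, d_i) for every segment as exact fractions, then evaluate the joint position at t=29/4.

Δ: Δ0=-5/3, Δ1=1/2, Δ2=2/3, Δ3=-2
row 1: diag=10, rhs=13; c'=1/5, d'=13/10
row 2: denom=10−2·1/5=48/5; d'=(1−2·13/10)/(48/5)=-1/6
row 3: denom=8−3·5/16=113/16; d'=(-16−3·-1/6)/(113/16)=-248/113
back: M3=-248/113
back: M2=-1/6−5/16·-248/113=176/339
back: M1=13/10−1/5·176/339=811/678
M: M0=0, M1=811/678, M2=176/339, M3=-248/113, M4=0
seg 0: a=0, c=M0/2=0, d=(M1−M0)/(6·3)=811/12204, b=Δ0−h0·(2M0+M1)/6=-3071/1356
seg 1: a=-5, c=M1/2=811/1356, d=(M2−M1)/(6·2)=-51/904, b=Δ1−h1·(2M1+M2)/6=-319/678
seg 2: a=-4, c=M2/2=88/339, d=(M3−M2)/(6·3)=-460/3051, b=Δ2−h2·(2M2+M3)/6=422/339
seg 3: a=-2, c=M3/2=-124/113, d=(M4−M3)/(6·1)=124/339, b=Δ3−h3·(2M3+M4)/6=-430/339
t_q=29/4 → seg 2, τ=9/4; S=-4+422/339·τ+88/339·τ²+-460/3051·τ³=-2897/1808

  seg 0: a=0 b=-3071/1356 c=0 d=811/12204
  seg 1: a=-5 b=-319/678 c=811/1356 d=-51/904
  seg 2: a=-4 b=422/339 c=88/339 d=-460/3051
  seg 3: a=-2 b=-430/339 c=-124/113 d=124/339
S(29/4) = -2897/1808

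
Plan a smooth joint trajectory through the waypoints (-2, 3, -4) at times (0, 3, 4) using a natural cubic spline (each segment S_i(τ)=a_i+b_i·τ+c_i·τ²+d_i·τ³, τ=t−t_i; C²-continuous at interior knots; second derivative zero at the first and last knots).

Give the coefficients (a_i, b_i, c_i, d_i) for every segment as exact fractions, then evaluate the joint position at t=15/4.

Δ: Δ0=5/3, Δ1=-7
row 1: diag=8, rhs=-52; c'=1/8, d'=-13/2
back: M1=-13/2
M: M0=0, M1=-13/2, M2=0
seg 0: a=-2, c=M0/2=0, d=(M1−M0)/(6·3)=-13/36, b=Δ0−h0·(2M0+M1)/6=59/12
seg 1: a=3, c=M1/2=-13/4, d=(M2−M1)/(6·1)=13/12, b=Δ1−h1·(2M1+M2)/6=-29/6
t_q=15/4 → seg 1, τ=3/4; S=3+-29/6·τ+-13/4·τ²+13/12·τ³=-511/256

  seg 0: a=-2 b=59/12 c=0 d=-13/36
  seg 1: a=3 b=-29/6 c=-13/4 d=13/12
S(15/4) = -511/256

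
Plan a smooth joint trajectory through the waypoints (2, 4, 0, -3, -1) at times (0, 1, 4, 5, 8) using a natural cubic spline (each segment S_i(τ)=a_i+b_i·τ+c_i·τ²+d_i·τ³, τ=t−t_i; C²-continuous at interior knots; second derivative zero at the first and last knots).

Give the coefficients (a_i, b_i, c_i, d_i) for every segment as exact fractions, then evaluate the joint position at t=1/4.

Δ: Δ0=2, Δ1=-4/3, Δ2=-3, Δ3=2/3
row 1: diag=8, rhs=-20; c'=3/8, d'=-5/2
row 2: denom=8−3·3/8=55/8; d'=(-10−3·-5/2)/(55/8)=-4/11
row 3: denom=8−1·8/55=432/55; d'=(22−1·-4/11)/(432/55)=205/72
back: M3=205/72
back: M2=-4/11−8/55·205/72=-7/9
back: M1=-5/2−3/8·-7/9=-53/24
M: M0=0, M1=-53/24, M2=-7/9, M3=205/72, M4=0
seg 0: a=2, c=M0/2=0, d=(M1−M0)/(6·1)=-53/144, b=Δ0−h0·(2M0+M1)/6=341/144
seg 1: a=4, c=M1/2=-53/48, d=(M2−M1)/(6·3)=103/1296, b=Δ1−h1·(2M1+M2)/6=91/72
seg 2: a=0, c=M2/2=-7/18, d=(M3−M2)/(6·1)=29/48, b=Δ2−h2·(2M2+M3)/6=-463/144
seg 3: a=-3, c=M3/2=205/144, d=(M4−M3)/(6·3)=-205/1296, b=Δ3−h3·(2M3+M4)/6=-157/72
t_q=1/4 → seg 0, τ=1/4; S=2+341/144·τ+0·τ²+-53/144·τ³=7945/3072

  seg 0: a=2 b=341/144 c=0 d=-53/144
  seg 1: a=4 b=91/72 c=-53/48 d=103/1296
  seg 2: a=0 b=-463/144 c=-7/18 d=29/48
  seg 3: a=-3 b=-157/72 c=205/144 d=-205/1296
S(1/4) = 7945/3072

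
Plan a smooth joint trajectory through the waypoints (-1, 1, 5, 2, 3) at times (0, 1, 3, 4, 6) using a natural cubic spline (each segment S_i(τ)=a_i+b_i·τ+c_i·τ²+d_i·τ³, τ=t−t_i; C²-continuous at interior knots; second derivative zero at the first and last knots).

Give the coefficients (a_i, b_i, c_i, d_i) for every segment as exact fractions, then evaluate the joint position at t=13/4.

  seg 0: a=-1 b=305/186 c=0 d=67/186
  seg 1: a=1 b=253/93 c=67/62 d=-67/93
  seg 2: a=5 b=-149/93 c=-201/62 d=343/186
  seg 3: a=2 b=-475/186 c=71/31 d=-71/186
S(13/4) = 17561/3968

Δ: Δ0=2, Δ1=2, Δ2=-3, Δ3=1/2
row 1: diag=6, rhs=0; c'=1/3, d'=0
row 2: denom=6−2·1/3=16/3; d'=(-30−2·0)/(16/3)=-45/8
row 3: denom=6−1·3/16=93/16; d'=(21−1·-45/8)/(93/16)=142/31
back: M3=142/31
back: M2=-45/8−3/16·142/31=-201/31
back: M1=0−1/3·-201/31=67/31
M: M0=0, M1=67/31, M2=-201/31, M3=142/31, M4=0
seg 0: a=-1, c=M0/2=0, d=(M1−M0)/(6·1)=67/186, b=Δ0−h0·(2M0+M1)/6=305/186
seg 1: a=1, c=M1/2=67/62, d=(M2−M1)/(6·2)=-67/93, b=Δ1−h1·(2M1+M2)/6=253/93
seg 2: a=5, c=M2/2=-201/62, d=(M3−M2)/(6·1)=343/186, b=Δ2−h2·(2M2+M3)/6=-149/93
seg 3: a=2, c=M3/2=71/31, d=(M4−M3)/(6·2)=-71/186, b=Δ3−h3·(2M3+M4)/6=-475/186
t_q=13/4 → seg 2, τ=1/4; S=5+-149/93·τ+-201/62·τ²+343/186·τ³=17561/3968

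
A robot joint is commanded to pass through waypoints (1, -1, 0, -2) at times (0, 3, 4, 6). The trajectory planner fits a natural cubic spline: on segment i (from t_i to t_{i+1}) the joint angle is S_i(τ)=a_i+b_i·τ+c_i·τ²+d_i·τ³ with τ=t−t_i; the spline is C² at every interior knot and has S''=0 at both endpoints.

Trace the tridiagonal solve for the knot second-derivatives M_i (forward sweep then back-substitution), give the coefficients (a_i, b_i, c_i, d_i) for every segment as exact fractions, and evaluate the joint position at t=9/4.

  seg 0: a=1 b=-202/141 c=0 d=4/47
  seg 1: a=-1 b=122/141 c=36/47 d=-89/141
  seg 2: a=0 b=71/141 c=-53/47 d=53/282
S(9/4) = -943/752

Δ: Δ0=-2/3, Δ1=1, Δ2=-1
row 1: diag=8, rhs=10; c'=1/8, d'=5/4
row 2: denom=6−1·1/8=47/8; d'=(-12−1·5/4)/(47/8)=-106/47
back: M2=-106/47
back: M1=5/4−1/8·-106/47=72/47
M: M0=0, M1=72/47, M2=-106/47, M3=0
seg 0: a=1, c=M0/2=0, d=(M1−M0)/(6·3)=4/47, b=Δ0−h0·(2M0+M1)/6=-202/141
seg 1: a=-1, c=M1/2=36/47, d=(M2−M1)/(6·1)=-89/141, b=Δ1−h1·(2M1+M2)/6=122/141
seg 2: a=0, c=M2/2=-53/47, d=(M3−M2)/(6·2)=53/282, b=Δ2−h2·(2M2+M3)/6=71/141
t_q=9/4 → seg 0, τ=9/4; S=1+-202/141·τ+0·τ²+4/47·τ³=-943/752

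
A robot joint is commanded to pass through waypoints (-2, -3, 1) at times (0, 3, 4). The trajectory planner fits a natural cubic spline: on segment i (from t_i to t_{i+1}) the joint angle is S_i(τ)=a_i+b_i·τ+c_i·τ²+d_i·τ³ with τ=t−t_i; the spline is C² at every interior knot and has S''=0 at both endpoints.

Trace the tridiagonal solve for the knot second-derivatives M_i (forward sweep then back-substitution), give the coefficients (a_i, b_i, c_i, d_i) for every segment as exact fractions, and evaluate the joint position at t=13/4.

  seg 0: a=-2 b=-47/24 c=0 d=13/72
  seg 1: a=-3 b=35/12 c=13/8 d=-13/24
S(13/4) = -1115/512

Δ: Δ0=-1/3, Δ1=4
row 1: diag=8, rhs=26; c'=1/8, d'=13/4
back: M1=13/4
M: M0=0, M1=13/4, M2=0
seg 0: a=-2, c=M0/2=0, d=(M1−M0)/(6·3)=13/72, b=Δ0−h0·(2M0+M1)/6=-47/24
seg 1: a=-3, c=M1/2=13/8, d=(M2−M1)/(6·1)=-13/24, b=Δ1−h1·(2M1+M2)/6=35/12
t_q=13/4 → seg 1, τ=1/4; S=-3+35/12·τ+13/8·τ²+-13/24·τ³=-1115/512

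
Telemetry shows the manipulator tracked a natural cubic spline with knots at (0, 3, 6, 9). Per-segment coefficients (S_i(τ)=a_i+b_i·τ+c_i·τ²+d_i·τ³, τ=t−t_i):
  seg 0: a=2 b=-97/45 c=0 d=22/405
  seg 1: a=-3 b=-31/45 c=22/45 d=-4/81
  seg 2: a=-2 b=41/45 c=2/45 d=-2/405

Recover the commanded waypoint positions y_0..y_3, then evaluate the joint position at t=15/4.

y_0=2 y_1=-3 y_2=-2 y_3=1
S(15/4) = -261/80

y_0 = S_0(0) = a_0 = 2
y_1 = S_1(0) = a_1 = -3
y_2 = S_2(0) = a_2 = -2
y_3 = S_2(3) = 1
t_q=15/4 is in segment 1 (τ=3/4); S_1(τ)=-261/80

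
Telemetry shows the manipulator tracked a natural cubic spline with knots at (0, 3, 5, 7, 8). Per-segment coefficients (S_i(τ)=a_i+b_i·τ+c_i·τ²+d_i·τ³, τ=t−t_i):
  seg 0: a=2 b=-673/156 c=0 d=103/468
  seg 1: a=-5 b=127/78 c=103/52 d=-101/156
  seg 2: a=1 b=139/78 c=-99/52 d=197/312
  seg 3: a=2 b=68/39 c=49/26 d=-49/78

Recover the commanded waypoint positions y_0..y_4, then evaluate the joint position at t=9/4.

y_0=2 y_1=-5 y_2=1 y_3=2 y_4=5
S(9/4) = -17305/3328

y_0 = S_0(0) = a_0 = 2
y_1 = S_1(0) = a_1 = -5
y_2 = S_2(0) = a_2 = 1
y_3 = S_3(0) = a_3 = 2
y_4 = S_3(1) = 5
t_q=9/4 is in segment 0 (τ=9/4); S_0(τ)=-17305/3328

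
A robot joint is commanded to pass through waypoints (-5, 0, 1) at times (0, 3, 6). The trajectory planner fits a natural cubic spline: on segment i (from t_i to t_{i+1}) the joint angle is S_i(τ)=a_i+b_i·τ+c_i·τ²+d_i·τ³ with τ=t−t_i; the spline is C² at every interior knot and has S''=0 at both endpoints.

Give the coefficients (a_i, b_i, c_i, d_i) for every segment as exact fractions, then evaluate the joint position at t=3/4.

  seg 0: a=-5 b=2 c=0 d=-1/27
  seg 1: a=0 b=1 c=-1/3 d=1/27
S(3/4) = -225/64

Δ: Δ0=5/3, Δ1=1/3
row 1: diag=12, rhs=-8; c'=1/4, d'=-2/3
back: M1=-2/3
M: M0=0, M1=-2/3, M2=0
seg 0: a=-5, c=M0/2=0, d=(M1−M0)/(6·3)=-1/27, b=Δ0−h0·(2M0+M1)/6=2
seg 1: a=0, c=M1/2=-1/3, d=(M2−M1)/(6·3)=1/27, b=Δ1−h1·(2M1+M2)/6=1
t_q=3/4 → seg 0, τ=3/4; S=-5+2·τ+0·τ²+-1/27·τ³=-225/64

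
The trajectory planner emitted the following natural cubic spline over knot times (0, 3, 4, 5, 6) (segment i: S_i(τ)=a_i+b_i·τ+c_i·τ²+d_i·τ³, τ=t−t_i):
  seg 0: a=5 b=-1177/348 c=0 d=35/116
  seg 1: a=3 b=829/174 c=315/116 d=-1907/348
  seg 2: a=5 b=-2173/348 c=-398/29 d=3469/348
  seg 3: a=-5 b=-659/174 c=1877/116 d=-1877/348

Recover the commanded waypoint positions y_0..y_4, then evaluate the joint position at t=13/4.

y_0=5 y_1=3 y_2=5 y_3=-5 y_4=2
S(13/4) = 31739/7424

y_0 = S_0(0) = a_0 = 5
y_1 = S_1(0) = a_1 = 3
y_2 = S_2(0) = a_2 = 5
y_3 = S_3(0) = a_3 = -5
y_4 = S_3(1) = 2
t_q=13/4 is in segment 1 (τ=1/4); S_1(τ)=31739/7424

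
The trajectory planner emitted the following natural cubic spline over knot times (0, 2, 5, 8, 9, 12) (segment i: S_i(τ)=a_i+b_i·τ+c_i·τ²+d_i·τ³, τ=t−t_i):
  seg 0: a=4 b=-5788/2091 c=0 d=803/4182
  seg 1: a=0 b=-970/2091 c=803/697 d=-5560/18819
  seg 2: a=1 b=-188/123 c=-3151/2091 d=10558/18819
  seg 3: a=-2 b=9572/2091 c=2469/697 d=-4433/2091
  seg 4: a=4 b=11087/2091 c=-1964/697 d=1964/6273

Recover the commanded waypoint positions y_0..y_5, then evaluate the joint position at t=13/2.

y_0 = S_0(0) = a_0 = 4
y_1 = S_1(0) = a_1 = 0
y_2 = S_2(0) = a_2 = 1
y_3 = S_3(0) = a_3 = -2
y_4 = S_4(0) = a_4 = 4
y_5 = S_4(3) = 3
t_q=13/2 is in segment 2 (τ=3/2); S_2(τ)=-3889/1394

y_0=4 y_1=0 y_2=1 y_3=-2 y_4=4 y_5=3
S(13/2) = -3889/1394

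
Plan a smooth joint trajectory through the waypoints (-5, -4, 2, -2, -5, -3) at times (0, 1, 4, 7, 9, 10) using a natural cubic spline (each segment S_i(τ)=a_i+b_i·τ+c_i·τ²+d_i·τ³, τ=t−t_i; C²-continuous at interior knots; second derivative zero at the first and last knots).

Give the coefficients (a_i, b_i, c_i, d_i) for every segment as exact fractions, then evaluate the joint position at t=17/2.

Δ: Δ0=1, Δ1=2, Δ2=-4/3, Δ3=-3/2, Δ4=2
row 1: diag=8, rhs=6; c'=3/8, d'=3/4
row 2: denom=12−3·3/8=87/8; d'=(-20−3·3/4)/(87/8)=-178/87
row 3: denom=10−3·8/29=266/29; d'=(-1−3·-178/87)/(266/29)=149/266
row 4: denom=6−2·29/133=740/133; d'=(21−2·149/266)/(740/133)=661/185
back: M4=661/185
back: M3=149/266−29/133·661/185=-81/370
back: M2=-178/87−8/29·-81/370=-1102/555
back: M1=3/4−3/8·-1102/555=553/370
M: M0=0, M1=553/370, M2=-1102/555, M3=-81/370, M4=661/185, M5=0
seg 0: a=-5, c=M0/2=0, d=(M1−M0)/(6·1)=553/2220, b=Δ0−h0·(2M0+M1)/6=1667/2220
seg 1: a=-4, c=M1/2=553/740, d=(M2−M1)/(6·3)=-3863/19980, b=Δ1−h1·(2M1+M2)/6=1663/1110
seg 2: a=2, c=M2/2=-551/555, d=(M3−M2)/(6·3)=53/540, b=Δ2−h2·(2M2+M3)/6=1691/2220
seg 3: a=-2, c=M3/2=-81/740, d=(M4−M3)/(6·2)=1403/4440, b=Δ3−h3·(2M3+M4)/6=-565/222
seg 4: a=-5, c=M4/2=661/370, d=(M5−M4)/(6·1)=-661/1110, b=Δ4−h4·(2M4+M5)/6=449/555
t_q=17/2 → seg 3, τ=3/2; S=-2+-565/222·τ+-81/740·τ²+1403/4440·τ³=-59169/11840

  seg 0: a=-5 b=1667/2220 c=0 d=553/2220
  seg 1: a=-4 b=1663/1110 c=553/740 d=-3863/19980
  seg 2: a=2 b=1691/2220 c=-551/555 d=53/540
  seg 3: a=-2 b=-565/222 c=-81/740 d=1403/4440
  seg 4: a=-5 b=449/555 c=661/370 d=-661/1110
S(17/2) = -59169/11840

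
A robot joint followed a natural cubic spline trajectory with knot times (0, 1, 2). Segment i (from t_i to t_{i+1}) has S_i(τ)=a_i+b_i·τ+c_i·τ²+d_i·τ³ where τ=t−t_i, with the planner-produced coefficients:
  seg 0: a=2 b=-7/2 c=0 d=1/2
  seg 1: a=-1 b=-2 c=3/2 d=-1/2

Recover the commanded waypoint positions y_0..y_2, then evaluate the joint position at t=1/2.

y_0 = S_0(0) = a_0 = 2
y_1 = S_1(0) = a_1 = -1
y_2 = S_1(1) = -2
t_q=1/2 is in segment 0 (τ=1/2); S_0(τ)=5/16

y_0=2 y_1=-1 y_2=-2
S(1/2) = 5/16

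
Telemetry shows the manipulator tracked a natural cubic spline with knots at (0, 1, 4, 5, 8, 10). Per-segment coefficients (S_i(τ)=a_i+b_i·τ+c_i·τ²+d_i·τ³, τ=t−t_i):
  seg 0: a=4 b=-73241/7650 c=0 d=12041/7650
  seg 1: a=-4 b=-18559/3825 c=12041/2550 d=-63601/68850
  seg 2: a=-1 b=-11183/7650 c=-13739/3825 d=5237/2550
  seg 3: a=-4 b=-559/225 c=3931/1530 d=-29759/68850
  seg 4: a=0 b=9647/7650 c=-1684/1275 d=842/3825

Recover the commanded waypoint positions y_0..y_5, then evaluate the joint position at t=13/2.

y_0=4 y_1=-4 y_2=-1 y_3=-4 y_4=0 y_5=-1
S(13/2) = -23151/6800

y_0 = S_0(0) = a_0 = 4
y_1 = S_1(0) = a_1 = -4
y_2 = S_2(0) = a_2 = -1
y_3 = S_3(0) = a_3 = -4
y_4 = S_4(0) = a_4 = 0
y_5 = S_4(2) = -1
t_q=13/2 is in segment 3 (τ=3/2); S_3(τ)=-23151/6800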